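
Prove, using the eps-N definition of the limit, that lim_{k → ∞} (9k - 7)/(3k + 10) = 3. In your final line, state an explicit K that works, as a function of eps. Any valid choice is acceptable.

Suppose eps > 0. For k ≥ 1, |(9k - 7)/(3k + 10) − 3| = |-111|/(3(3k + 10)) = 111/(3(3k + 10)).
Since 3k + 10 ≥ 3k for k ≥ 1, this is ≤ 111/(3·3k) = (37/3)/k.
So |(9k - 7)/(3k + 10) − 3| < eps whenever k > (37/3)/eps.
Take K = (37/3)/eps. If k > K then |(9k - 7)/(3k + 10) − 3| ≤ (37/3)/k < eps.

K = (37/3)/eps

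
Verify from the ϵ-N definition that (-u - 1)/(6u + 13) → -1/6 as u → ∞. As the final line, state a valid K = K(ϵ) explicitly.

K = (7/36)/ϵ

Fix ϵ > 0. We seek K > 0 such that u > K implies |(-u - 1)/(6u + 13) + 1/6| < ϵ.
(-u - 1)/(6u + 13) + 1/6 = (6(-u - 1) − (-1)(6u + 13)) / (6(6u + 13)) = 7/(6(6u + 13)).
For u > 0 we have 6u + 13 > 6u, so |(-u - 1)/(6u + 13) + 1/6| = 7/(6(6u + 13)) < 7/(6·6u) = (7/36)/u.
Thus |(-u - 1)/(6u + 13) + 1/6| < ϵ whenever u > (7/36)/ϵ.
Take K = (7/36)/ϵ. If u > K then |(-u - 1)/(6u + 13) + 1/6| < (7/36)/u < ϵ.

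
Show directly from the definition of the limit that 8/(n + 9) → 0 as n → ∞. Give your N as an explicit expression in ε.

N = 8/ε

Let ε > 0 be given. For n ≥ 1, |8/(n + 9) − 0| = 8/(n + 9) ≤ 8/n.
We need 8/n < ε, i.e. n > 8/ε.
Take N = 8/ε. If n > N then |8/(n + 9)| ≤ 8/n < ε.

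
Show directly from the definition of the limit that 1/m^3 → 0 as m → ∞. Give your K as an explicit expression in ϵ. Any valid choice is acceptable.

K = (1/ϵ)^{1/3}

Fix ϵ > 0. For m ≥ 1, |1/m^3 − 0| = 1/m^3.
1/m^3 < ϵ ⇔ m^3 > 1/ϵ ⇔ m > (1/ϵ)^{1/3}.
Take K = (1/ϵ)^{1/3}. Then m > K implies 1/m^3 < ϵ.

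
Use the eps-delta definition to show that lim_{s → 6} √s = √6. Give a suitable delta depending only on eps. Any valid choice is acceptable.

Let eps > 0. We want delta > 0 such that 0 < |s − 6| < delta implies |√s − √6| < eps.
Multiplying by the conjugate, |√s − √6| = |s − 6|/(√s + √6).
Restrict delta ≤ 6 so that |s − 6| < 6 forces s > 0, and then √s + √6 > √6.
Hence |√s − √6| < |s − 6|/√6, which is < eps once |s − 6| < √6·eps.
Take delta = min(6, √6·eps). If 0 < |s − 6| < delta then s > 0 and |√s − √6| < |s − 6|/√6 < eps.

delta = min(6, √6·eps)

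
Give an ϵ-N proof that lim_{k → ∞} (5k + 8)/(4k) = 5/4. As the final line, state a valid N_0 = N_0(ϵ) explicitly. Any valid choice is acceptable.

Let ϵ > 0 be given. For k ≥ 1, |(5k + 8)/(4k) − (5/4)| = |32|/(4(4k)) = 32/(4(4k)).
Since 4k ≥ 4k for k ≥ 1, this is ≤ 32/(4·4k) = 2/k.
So |(5k + 8)/(4k) − (5/4)| < ϵ whenever k > 2/ϵ.
Take N_0 = 2/ϵ. If k > N_0 then |(5k + 8)/(4k) − (5/4)| ≤ 2/k < ϵ.

N_0 = 2/ϵ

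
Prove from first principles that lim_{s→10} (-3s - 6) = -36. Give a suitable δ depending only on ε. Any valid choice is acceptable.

δ = ε/3

Fix ε > 0. We need δ > 0 so that 0 < |s − 10| < δ implies |(-3s - 6) + 36| < ε.
|(-3s - 6) + 36| = |-3s + 30| = 3|s − 10|.
So 3|s − 10| < ε exactly when |s − 10| < ε/3.
Take δ = ε/3. If 0 < |s − 10| < δ then |(-3s - 6) + 36| = 3|s − 10| < 3·(ε/3) = ε.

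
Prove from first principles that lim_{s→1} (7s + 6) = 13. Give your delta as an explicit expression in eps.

delta = eps/7

Fix eps > 0. We need delta > 0 so that 0 < |s − 1| < delta implies |(7s + 6) − 13| < eps.
|(7s + 6) − 13| = |7s - 7| = 7|s − 1|.
So 7|s − 1| < eps exactly when |s − 1| < eps/7.
Choosing delta = eps/7 gives |(7s + 6) − 13| = 7|s − 1| < eps whenever |s − 1| < delta.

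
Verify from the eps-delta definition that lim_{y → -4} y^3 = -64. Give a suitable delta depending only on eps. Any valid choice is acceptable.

Let eps > 0. We seek delta > 0 with 0 < |y + 4| < delta ⇒ |y^3 + 64| < eps.
Factor: y^3 + 64 = (y + 4)(y^2 - 4y + 16), so |y^3 + 64| = |y + 4|·|y^2 - 4y + 16|.
Impose delta ≤ 2 so that |y| < 6; then |y^2 - 4y + 16| ≤ 76.
Hence |y^3 + 64| ≤ 76|y + 4|, which is < eps once |y + 4| < eps/76.
Take delta = min(2, eps/76). If 0 < |y + 4| < delta then both bounds hold and |y^3 + 64| ≤ 76|y + 4| < 76·(eps/76) = eps.

delta = min(2, eps/76)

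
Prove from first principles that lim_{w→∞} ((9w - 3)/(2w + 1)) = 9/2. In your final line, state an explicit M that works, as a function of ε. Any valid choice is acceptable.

M = (15/4)/ε

Suppose ε > 0. We seek M > 0 such that w > M implies |(9w - 3)/(2w + 1) − (9/2)| < ε.
(9w - 3)/(2w + 1) − (9/2) = (2(9w - 3) − 9(2w + 1)) / (2(2w + 1)) = -15/(2(2w + 1)).
For w > 0 we have 2w + 1 > 2w, so |(9w - 3)/(2w + 1) − (9/2)| = 15/(2(2w + 1)) < 15/(2·2w) = (15/4)/w.
Thus |(9w - 3)/(2w + 1) − (9/2)| < ε whenever w > (15/4)/ε.
Take M = (15/4)/ε. If w > M then |(9w - 3)/(2w + 1) − (9/2)| < (15/4)/w < ε.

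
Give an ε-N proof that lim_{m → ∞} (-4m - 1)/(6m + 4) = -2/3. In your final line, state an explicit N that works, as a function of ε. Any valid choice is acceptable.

Let ε > 0. For m ≥ 1, |(-4m - 1)/(6m + 4) + 2/3| = |10|/(6(6m + 4)) = 10/(6(6m + 4)).
Since 6m + 4 ≥ 6m for m ≥ 1, this is ≤ 10/(6·6m) = (5/18)/m.
So |(-4m - 1)/(6m + 4) + 2/3| < ε whenever m > (5/18)/ε.
Take N = (5/18)/ε. If m > N then |(-4m - 1)/(6m + 4) + 2/3| ≤ (5/18)/m < ε.

N = (5/18)/ε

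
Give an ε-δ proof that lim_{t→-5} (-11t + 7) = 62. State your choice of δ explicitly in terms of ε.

δ = ε/11

Fix ε > 0. We need δ > 0 so that 0 < |t + 5| < δ implies |(-11t + 7) − 62| < ε.
|(-11t + 7) − 62| = |-11t - 55| = 11|t + 5|.
Thus it suffices that |t + 5| < ε/11.
Take δ = ε/11. If 0 < |t + 5| < δ then |(-11t + 7) − 62| = 11|t + 5| < 11·(ε/11) = ε.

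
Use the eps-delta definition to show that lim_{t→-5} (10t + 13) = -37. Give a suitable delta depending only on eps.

Suppose eps > 0. We need delta > 0 so that 0 < |t + 5| < delta implies |(10t + 13) + 37| < eps.
|(10t + 13) + 37| = |10t + 50| = 10|t + 5|.
Thus it suffices that |t + 5| < eps/10.
Take delta = eps/10. If 0 < |t + 5| < delta then |(10t + 13) + 37| = 10|t + 5| < 10·(eps/10) = eps.

delta = eps/10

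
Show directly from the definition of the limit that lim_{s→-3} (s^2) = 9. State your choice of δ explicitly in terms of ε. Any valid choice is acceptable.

δ = min(1, ε/7)

Fix ε > 0. We seek δ > 0 with 0 < |s + 3| < δ ⇒ |s^2 − 9| < ε.
Factor: s^2 − 9 = (s + 3)(s - 3), so |s^2 − 9| = |s + 3|·|s - 3|.
Impose δ ≤ 1 so that |s| < 4; then |s - 3| ≤ 7.
Hence |s^2 − 9| ≤ 7|s + 3|, which is < ε once |s + 3| < ε/7.
Take δ = min(1, ε/7). If 0 < |s + 3| < δ then both bounds hold and |s^2 − 9| ≤ 7|s + 3| < 7·(ε/7) = ε.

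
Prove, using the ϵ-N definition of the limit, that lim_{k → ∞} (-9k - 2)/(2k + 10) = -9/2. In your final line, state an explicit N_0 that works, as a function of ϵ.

Fix ϵ > 0. For k ≥ 1, |(-9k - 2)/(2k + 10) + 9/2| = |86|/(2(2k + 10)) = 86/(2(2k + 10)).
Since 2k + 10 ≥ 2k for k ≥ 1, this is ≤ 86/(2·2k) = (43/2)/k.
So |(-9k - 2)/(2k + 10) + 9/2| < ϵ whenever k > (43/2)/ϵ.
Take N_0 = (43/2)/ϵ. If k > N_0 then |(-9k - 2)/(2k + 10) + 9/2| ≤ (43/2)/k < ϵ.

N_0 = (43/2)/ϵ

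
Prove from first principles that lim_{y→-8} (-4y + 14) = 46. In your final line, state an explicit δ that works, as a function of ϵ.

Fix ϵ > 0. We need δ > 0 so that 0 < |y + 8| < δ implies |(-4y + 14) − 46| < ϵ.
|(-4y + 14) − 46| = |-4y - 32| = 4|y + 8|.
Thus it suffices that |y + 8| < ϵ/4.
Take δ = ϵ/4. If 0 < |y + 8| < δ then |(-4y + 14) − 46| = 4|y + 8| < 4·(ϵ/4) = ϵ.

δ = ϵ/4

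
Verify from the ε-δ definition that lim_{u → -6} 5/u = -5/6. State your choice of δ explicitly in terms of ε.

δ = min(3, (18/5)ε)

Let ε > 0. We seek δ > 0 such that 0 < |u + 6| < δ implies |5/u + 5/6| < ε.
|5/u + 5/6| = 5·|-6 − u|/(6·|u|) = 5|u + 6|/(6|u|).
Require δ ≤ 3 so that |u| > 6 − 3 = 3, hence 6|u| > 18.
Then |5/u + 5/6| < 5|u + 6|/18, which is < ε when |u + 6| < (18/5)ε.
Take δ = min(3, (18/5)ε). Then 0 < |u + 6| < δ gives both |u + 6| < 3 and |u + 6| < (18/5)ε, so |5/u + 5/6| < ε.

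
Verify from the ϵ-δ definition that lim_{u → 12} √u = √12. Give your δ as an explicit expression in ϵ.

δ = min(12, √12·ϵ)

Let ϵ > 0. We want δ > 0 such that 0 < |u − 12| < δ implies |√u − √12| < ϵ.
Rationalise: √u − √12 = (u − 12)/(√u + √12), so |√u − √12| = |u − 12|/(√u + √12).
Restrict δ ≤ 12 so that |u − 12| < 12 forces u > 0, and then √u + √12 > √12.
Hence |√u − √12| < |u − 12|/√12, which is < ϵ once |u − 12| < √12·ϵ.
Take δ = min(12, √12·ϵ). If 0 < |u − 12| < δ then u > 0 and |√u − √12| < |u − 12|/√12 < ϵ.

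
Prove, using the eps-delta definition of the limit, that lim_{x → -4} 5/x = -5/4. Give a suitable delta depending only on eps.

Let eps > 0. We seek delta > 0 such that 0 < |x + 4| < delta implies |5/x + 5/4| < eps.
|5/x + 5/4| = 5·|-4 − x|/(4·|x|) = 5|x + 4|/(4|x|).
Restrict delta ≤ 2. Then |x + 4| < 2 gives |x| > 2, so 4|x| > 8.
Then |5/x + 5/4| < 5|x + 4|/8, which is < eps when |x + 4| < (8/5)eps.
Take delta = min(2, (8/5)eps). Then 0 < |x + 4| < delta gives both |x + 4| < 2 and |x + 4| < (8/5)eps, so |5/x + 5/4| < eps.

delta = min(2, (8/5)eps)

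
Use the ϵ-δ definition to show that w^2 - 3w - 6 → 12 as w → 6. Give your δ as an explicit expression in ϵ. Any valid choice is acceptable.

δ = min(1, ϵ/10)

Let ϵ > 0 be given. We want δ > 0 such that 0 < |w − 6| < δ implies |(w^2 - 3w - 6) − 12| < ϵ.
(w^2 - 3w - 6) − 12 = w^2 - 3w - 18 = (w − 6)(w + 3).
So |(w^2 - 3w - 6) − 12| = |w − 6|·|w + 3|.
Require δ ≤ 1. Then |w − 6| < 1 gives |w| < 7, and by the triangle inequality |w + 3| ≤ 7 + 3 = 10.
Hence |(w^2 - 3w - 6) − 12| ≤ 10|w − 6| < ϵ provided |w − 6| < ϵ/10.
Choosing δ = min(1, ϵ/10) ensures both conditions, hence |(w^2 - 3w - 6) − 12| < ϵ.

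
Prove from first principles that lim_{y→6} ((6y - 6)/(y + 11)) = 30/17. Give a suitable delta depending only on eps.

Let eps > 0 be given. We want delta > 0 with 0 < |y − 6| < delta ⇒ |(6y - 6)/(y + 11) − (30/17)| < eps.
Combining over a common denominator, (6y - 6)/(y + 11) − (30/17) = [(6y - 6)·17 − 30·(y + 11)] / [17·(y + 11)] = 72(y − 6) / (17(y + 11)).
So |(6y - 6)/(y + 11) − (30/17)| = 72|y − 6| / (17·|y + 11|).
Restrict delta ≤ 17/2. Then |y − 6| < 17/2 gives |y + 11| = |(y − 6) + 17| ≥ 17 − 17/2 = 17/2.
Hence |(6y - 6)/(y + 11) − (30/17)| < 72|y − 6|/(17·(17/2)) = (144/289)|y − 6|, which is < eps once |y − 6| < (289/144)eps.
Take delta = min(17/2, (289/144)eps). Then 0 < |y − 6| < delta forces both bounds, so |(6y - 6)/(y + 11) − (30/17)| < eps.

delta = min(17/2, (289/144)eps)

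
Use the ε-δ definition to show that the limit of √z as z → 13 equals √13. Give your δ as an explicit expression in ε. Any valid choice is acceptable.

δ = min(13, √13·ε)

Let ε > 0. We want δ > 0 such that 0 < |z − 13| < δ implies |√z − √13| < ε.
Rationalise: √z − √13 = (z − 13)/(√z + √13), so |√z − √13| = |z − 13|/(√z + √13).
Restrict δ ≤ 13 so that |z − 13| < 13 forces z > 0, and then √z + √13 > √13.
Hence |√z − √13| < |z − 13|/√13, which is < ε once |z − 13| < √13·ε.
Take δ = min(13, √13·ε). If 0 < |z − 13| < δ then z > 0 and |√z − √13| < |z − 13|/√13 < ε.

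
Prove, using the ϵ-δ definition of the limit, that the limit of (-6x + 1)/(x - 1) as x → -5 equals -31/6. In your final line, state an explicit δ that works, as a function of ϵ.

Suppose ϵ > 0. We want δ > 0 with 0 < |x + 5| < δ ⇒ |(-6x + 1)/(x - 1) + 31/6| < ϵ.
Combining over a common denominator, (-6x + 1)/(x - 1) + 31/6 = [(-6x + 1)·(-6) − 31·(x - 1)] / [(-6)·(x - 1)] = 5(x + 5) / ((-6)(x - 1)).
So |(-6x + 1)/(x - 1) + 31/6| = 5|x + 5| / (6·|x − 1|).
Require δ ≤ 3, so |x − 1| ≥ |-6| − |x + 5| > 6 − 3 = 3.
Hence |(-6x + 1)/(x - 1) + 31/6| < 5|x + 5|/(6·3) = (5/18)|x + 5|, which is < ϵ once |x + 5| < (18/5)ϵ.
Take δ = min(3, (18/5)ϵ). Then 0 < |x + 5| < δ forces both bounds, so |(-6x + 1)/(x - 1) + 31/6| < ϵ.

δ = min(3, (18/5)ϵ)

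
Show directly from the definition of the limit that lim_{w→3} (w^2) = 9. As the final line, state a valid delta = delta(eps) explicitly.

Fix eps > 0. We seek delta > 0 with 0 < |w − 3| < delta ⇒ |w^2 − 9| < eps.
Factor: w^2 − 9 = (w − 3)(w + 3), so |w^2 − 9| = |w − 3|·|w + 3|.
Impose delta ≤ 2 so that |w| < 5; then |w + 3| ≤ 8.
Hence |w^2 − 9| ≤ 8|w − 3|, which is < eps once |w − 3| < eps/8.
Take delta = min(2, eps/8). If 0 < |w − 3| < delta then both bounds hold and |w^2 − 9| ≤ 8|w − 3| < 8·(eps/8) = eps.

delta = min(2, eps/8)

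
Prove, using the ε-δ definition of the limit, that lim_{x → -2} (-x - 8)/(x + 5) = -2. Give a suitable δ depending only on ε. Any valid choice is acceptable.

Suppose ε > 0. We want δ > 0 with 0 < |x + 2| < δ ⇒ |(-x - 8)/(x + 5) + 2| < ε.
Combining over a common denominator, (-x - 8)/(x + 5) + 2 = [(-x - 8)·3 − (-6)·(x + 5)] / [3·(x + 5)] = 3(x + 2) / (3(x + 5)).
So |(-x - 8)/(x + 5) + 2| = 3|x + 2| / (3·|x + 5|).
Restrict δ ≤ 3/2. Then |x + 2| < 3/2 gives |x + 5| = |(x + 2) + 3| ≥ 3 − 3/2 = 3/2.
Hence |(-x - 8)/(x + 5) + 2| < 3|x + 2|/(3·(3/2)) = (2/3)|x + 2|, which is < ε once |x + 2| < (3/2)ε.
Take δ = min(3/2, (3/2)ε). Then 0 < |x + 2| < δ forces both bounds, so |(-x - 8)/(x + 5) + 2| < ε.

δ = min(3/2, (3/2)ε)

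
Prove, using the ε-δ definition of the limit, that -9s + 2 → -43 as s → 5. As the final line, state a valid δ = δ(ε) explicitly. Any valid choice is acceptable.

Let ε > 0 be given. We need δ > 0 so that 0 < |s − 5| < δ implies |(-9s + 2) + 43| < ε.
Since (-9s + 2) + 43 = -9(s − 5), we have |(-9s + 2) + 43| = 9|s − 5|.
Thus it suffices that |s − 5| < ε/9.
Choosing δ = ε/9 gives |(-9s + 2) + 43| = 9|s − 5| < ε whenever |s − 5| < δ.

δ = ε/9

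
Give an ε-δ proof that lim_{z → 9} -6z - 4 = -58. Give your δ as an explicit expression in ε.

δ = ε/6

Let ε > 0 be given. We need δ > 0 so that 0 < |z − 9| < δ implies |(-6z - 4) + 58| < ε.
Since (-6z - 4) + 58 = -6(z − 9), we have |(-6z - 4) + 58| = 6|z − 9|.
Thus it suffices that |z − 9| < ε/6.
Choosing δ = ε/6 gives |(-6z - 4) + 58| = 6|z − 9| < ε whenever |z − 9| < δ.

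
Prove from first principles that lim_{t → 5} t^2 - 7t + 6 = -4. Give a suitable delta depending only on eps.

delta = min(1, eps/8)

Let eps > 0. We want delta > 0 such that 0 < |t − 5| < delta implies |(t^2 - 7t + 6) + 4| < eps.
(t^2 - 7t + 6) + 4 = t^2 - 7t + 10 = (t − 5)(t - 2).
So |(t^2 - 7t + 6) + 4| = |t − 5|·|t - 2|.
Require delta ≤ 1. Then |t − 5| < 1 gives |t| < 6, and by the triangle inequality |t - 2| ≤ 6 + 2 = 8.
Hence |(t^2 - 7t + 6) + 4| ≤ 8|t − 5| < eps provided |t − 5| < eps/8.
Take delta = min(1, eps/8). Then 0 < |t − 5| < delta gives both |t − 5| < 1 and |t − 5| < eps/8, so |(t^2 - 7t + 6) + 4| < eps.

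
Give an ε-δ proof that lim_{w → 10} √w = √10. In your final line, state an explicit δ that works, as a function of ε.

Let ε > 0 be given. We want δ > 0 such that 0 < |w − 10| < δ implies |√w − √10| < ε.
Multiplying by the conjugate, |√w − √10| = |w − 10|/(√w + √10).
Restrict δ ≤ 10 so that |w − 10| < 10 forces w > 0, and then √w + √10 > √10.
Hence |√w − √10| < |w − 10|/√10, which is < ε once |w − 10| < √10·ε.
Take δ = min(10, √10·ε). If 0 < |w − 10| < δ then w > 0 and |√w − √10| < |w − 10|/√10 < ε.

δ = min(10, √10·ε)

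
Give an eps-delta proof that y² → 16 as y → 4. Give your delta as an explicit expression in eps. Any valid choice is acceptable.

delta = min(1, eps/9)

Let eps > 0. We seek delta > 0 with 0 < |y − 4| < delta ⇒ |y² − 16| < eps.
Factor: y² − 16 = (y − 4)(y + 4), so |y² − 16| = |y − 4|·|y + 4|.
Restrict delta ≤ 1. Then |y − 4| < 1 gives |y| < 5, so by the triangle inequality |y + 4| ≤ 5 + 4 = 9.
Hence |y² − 16| ≤ 9|y − 4|, which is < eps once |y − 4| < eps/9.
Take delta = min(1, eps/9). If 0 < |y − 4| < delta then both bounds hold and |y² − 16| ≤ 9|y − 4| < 9·(eps/9) = eps.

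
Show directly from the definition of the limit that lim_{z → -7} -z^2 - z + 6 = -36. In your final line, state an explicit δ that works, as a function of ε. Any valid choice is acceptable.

δ = min(1, ε/14)

Suppose ε > 0. We want δ > 0 such that 0 < |z + 7| < δ implies |(-z^2 - z + 6) + 36| < ε.
(-z^2 - z + 6) + 36 = -z^2 - z + 42 = (z + 7)(-z + 6).
So |(-z^2 - z + 6) + 36| = |z + 7|·|-z + 6|.
Require δ ≤ 1. Then |z + 7| < 1 gives |z| < 8, and by the triangle inequality |-z + 6| ≤ 8 + 6 = 14.
Hence |(-z^2 - z + 6) + 36| ≤ 14|z + 7| < ε provided |z + 7| < ε/14.
Take δ = min(1, ε/14). Then 0 < |z + 7| < δ gives both |z + 7| < 1 and |z + 7| < ε/14, so |(-z^2 - z + 6) + 36| < ε.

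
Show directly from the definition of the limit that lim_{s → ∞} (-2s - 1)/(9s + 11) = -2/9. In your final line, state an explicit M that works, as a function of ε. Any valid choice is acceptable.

M = (13/81)/ε

Let ε > 0. We seek M > 0 such that s > M implies |(-2s - 1)/(9s + 11) + 2/9| < ε.
(-2s - 1)/(9s + 11) + 2/9 = (9(-2s - 1) − (-2)(9s + 11)) / (9(9s + 11)) = 13/(9(9s + 11)).
For s > 0 we have 9s + 11 > 9s, so |(-2s - 1)/(9s + 11) + 2/9| = 13/(9(9s + 11)) < 13/(9·9s) = (13/81)/s.
Thus |(-2s - 1)/(9s + 11) + 2/9| < ε whenever s > (13/81)/ε.
Take M = (13/81)/ε. If s > M then |(-2s - 1)/(9s + 11) + 2/9| < (13/81)/s < ε.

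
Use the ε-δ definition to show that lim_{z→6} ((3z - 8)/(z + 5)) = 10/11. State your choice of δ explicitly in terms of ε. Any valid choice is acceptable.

δ = min(11/2, (121/46)ε)

Let ε > 0. We want δ > 0 with 0 < |z − 6| < δ ⇒ |(3z - 8)/(z + 5) − (10/11)| < ε.
Combining over a common denominator, (3z - 8)/(z + 5) − (10/11) = [(3z - 8)·11 − 10·(z + 5)] / [11·(z + 5)] = 23(z − 6) / (11(z + 5)).
So |(3z - 8)/(z + 5) − (10/11)| = 23|z − 6| / (11·|z + 5|).
Require δ ≤ 11/2, so |z + 5| ≥ |11| − |z − 6| > 11 − 11/2 = 11/2.
Hence |(3z - 8)/(z + 5) − (10/11)| < 23|z − 6|/(11·(11/2)) = (46/121)|z − 6|, which is < ε once |z − 6| < (121/46)ε.
Take δ = min(11/2, (121/46)ε). Then 0 < |z − 6| < δ forces both bounds, so |(3z - 8)/(z + 5) − (10/11)| < ε.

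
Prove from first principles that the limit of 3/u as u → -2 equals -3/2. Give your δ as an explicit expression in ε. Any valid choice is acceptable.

δ = min(1, (2/3)ε)

Fix ε > 0. We seek δ > 0 such that 0 < |u + 2| < δ implies |3/u + 3/2| < ε.
|3/u + 3/2| = 3·|-2 − u|/(2·|u|) = 3|u + 2|/(2|u|).
Restrict δ ≤ 1. Then |u + 2| < 1 gives |u| > 1, so 2|u| > 2.
Then |3/u + 3/2| < 3|u + 2|/2, which is < ε when |u + 2| < (2/3)ε.
Take δ = min(1, (2/3)ε). Then 0 < |u + 2| < δ gives both |u + 2| < 1 and |u + 2| < (2/3)ε, so |3/u + 3/2| < ε.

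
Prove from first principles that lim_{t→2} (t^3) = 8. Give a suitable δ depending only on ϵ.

δ = min(1, ϵ/19)

Let ϵ > 0. We seek δ > 0 with 0 < |t − 2| < δ ⇒ |t^3 − 8| < ϵ.
Factor: t^3 − 8 = (t − 2)(t^2 + 2t + 4), so |t^3 − 8| = |t − 2|·|t^2 + 2t + 4|.
Restrict δ ≤ 1. Then |t − 2| < 1 gives |t| < 3, so by the triangle inequality |t^2 + 2t + 4| ≤ 3^2 + 2·3 + 4 = 19.
Hence |t^3 − 8| ≤ 19|t − 2|, which is < ϵ once |t − 2| < ϵ/19.
Take δ = min(1, ϵ/19). If 0 < |t − 2| < δ then both bounds hold and |t^3 − 8| ≤ 19|t − 2| < 19·(ϵ/19) = ϵ.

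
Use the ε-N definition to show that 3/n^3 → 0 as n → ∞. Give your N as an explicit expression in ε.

Suppose ε > 0. For n ≥ 1, |3/n^3 − 0| = 3/n^3.
3/n^3 < ε ⇔ n^3 > 3/ε ⇔ n > (3/ε)^{1/3}.
Take N = (3/ε)^{1/3}. Then n > N implies 3/n^3 < ε.

N = (3/ε)^{1/3}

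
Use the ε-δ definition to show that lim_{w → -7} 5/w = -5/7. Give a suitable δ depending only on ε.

δ = min(7/2, (49/10)ε)

Suppose ε > 0. We seek δ > 0 such that 0 < |w + 7| < δ implies |5/w + 5/7| < ε.
|5/w + 5/7| = 5·|-7 − w|/(7·|w|) = 5|w + 7|/(7|w|).
Restrict δ ≤ 7/2. Then |w + 7| < 7/2 gives |w| > 7/2, so 7|w| > 49/2.
Then |5/w + 5/7| < 5|w + 7|/(49/2), which is < ε when |w + 7| < (49/10)ε.
Take δ = min(7/2, (49/10)ε). Then 0 < |w + 7| < δ gives both |w + 7| < 7/2 and |w + 7| < (49/10)ε, so |5/w + 5/7| < ε.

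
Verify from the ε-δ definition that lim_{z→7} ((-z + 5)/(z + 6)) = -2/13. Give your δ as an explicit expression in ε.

δ = min(13/2, (169/22)ε)

Suppose ε > 0. We want δ > 0 with 0 < |z − 7| < δ ⇒ |(-z + 5)/(z + 6) + 2/13| < ε.
Combining over a common denominator, (-z + 5)/(z + 6) + 2/13 = [(-z + 5)·13 − (-2)·(z + 6)] / [13·(z + 6)] = -11(z − 7) / (13(z + 6)).
So |(-z + 5)/(z + 6) + 2/13| = 11|z − 7| / (13·|z + 6|).
Restrict δ ≤ 13/2. Then |z − 7| < 13/2 gives |z + 6| = |(z − 7) + 13| ≥ 13 − 13/2 = 13/2.
Hence |(-z + 5)/(z + 6) + 2/13| < 11|z − 7|/(13·(13/2)) = (22/169)|z − 7|, which is < ε once |z − 7| < (169/22)ε.
Take δ = min(13/2, (169/22)ε). Then 0 < |z − 7| < δ forces both bounds, so |(-z + 5)/(z + 6) + 2/13| < ε.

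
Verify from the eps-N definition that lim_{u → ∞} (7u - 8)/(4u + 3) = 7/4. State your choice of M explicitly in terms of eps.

M = (53/16)/eps

Suppose eps > 0. We seek M > 0 such that u > M implies |(7u - 8)/(4u + 3) − (7/4)| < eps.
(7u - 8)/(4u + 3) − (7/4) = (4(7u - 8) − 7(4u + 3)) / (4(4u + 3)) = -53/(4(4u + 3)).
For u > 0 we have 4u + 3 > 4u, so |(7u - 8)/(4u + 3) − (7/4)| = 53/(4(4u + 3)) < 53/(4·4u) = (53/16)/u.
Thus |(7u - 8)/(4u + 3) − (7/4)| < eps whenever u > (53/16)/eps.
Take M = (53/16)/eps. If u > M then |(7u - 8)/(4u + 3) − (7/4)| < (53/16)/u < eps.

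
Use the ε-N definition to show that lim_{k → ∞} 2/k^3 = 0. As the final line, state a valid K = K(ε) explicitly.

K = (2/ε)^{1/3}

Fix ε > 0. For k ≥ 1, |2/k^3 − 0| = 2/k^3.
2/k^3 < ε ⇔ k^3 > 2/ε ⇔ k > (2/ε)^{1/3}.
Take K = (2/ε)^{1/3}. Then k > K implies 2/k^3 < ε.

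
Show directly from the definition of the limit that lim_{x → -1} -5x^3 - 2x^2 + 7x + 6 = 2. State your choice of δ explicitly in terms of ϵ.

δ = min(2, ϵ/58)

Fix ϵ > 0. We want δ > 0 such that 0 < |x + 1| < δ implies |(-5x^3 - 2x^2 + 7x + 6) − 2| < ϵ.
(-5x^3 - 2x^2 + 7x + 6) − 2 = -5x^3 - 2x^2 + 7x + 4 = (x + 1)(-5x^2 + 3x + 4).
So |(-5x^3 - 2x^2 + 7x + 6) − 2| = |x + 1|·|-5x^2 + 3x + 4|.
Assume first that |x + 1| < 2, so |x| < 3. Then |-5x^2 + 3x + 4| ≤ 5·3^2 + 3·3 + 4 = 58.
Hence |(-5x^3 - 2x^2 + 7x + 6) − 2| ≤ 58|x + 1| < ϵ provided |x + 1| < ϵ/58.
Take δ = min(2, ϵ/58). Then 0 < |x + 1| < δ gives both |x + 1| < 2 and |x + 1| < ϵ/58, so |(-5x^3 - 2x^2 + 7x + 6) − 2| < ϵ.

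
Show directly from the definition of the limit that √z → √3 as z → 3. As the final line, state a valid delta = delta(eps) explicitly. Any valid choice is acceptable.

Let eps > 0. We want delta > 0 such that 0 < |z − 3| < delta implies |√z − √3| < eps.
Multiplying by the conjugate, |√z − √3| = |z − 3|/(√z + √3).
Restrict delta ≤ 3 so that |z − 3| < 3 forces z > 0, and then √z + √3 > √3.
Hence |√z − √3| < |z − 3|/√3, which is < eps once |z − 3| < √3·eps.
Take delta = min(3, √3·eps). If 0 < |z − 3| < delta then z > 0 and |√z − √3| < |z − 3|/√3 < eps.

delta = min(3, √3·eps)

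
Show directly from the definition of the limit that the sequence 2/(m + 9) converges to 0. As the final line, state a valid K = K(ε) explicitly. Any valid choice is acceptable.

Fix ε > 0. For m ≥ 1, |2/(m + 9) − 0| = 2/(m + 9) ≤ 2/m.
We need 2/m < ε, i.e. m > 2/ε.
Take K = 2/ε. If m > K then |2/(m + 9)| ≤ 2/m < ε.

K = 2/ε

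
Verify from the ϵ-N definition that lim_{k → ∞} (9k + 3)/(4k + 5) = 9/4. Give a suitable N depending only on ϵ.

Fix ϵ > 0. For k ≥ 1, |(9k + 3)/(4k + 5) − (9/4)| = |-33|/(4(4k + 5)) = 33/(4(4k + 5)).
Since 4k + 5 ≥ 4k for k ≥ 1, this is ≤ 33/(4·4k) = (33/16)/k.
So |(9k + 3)/(4k + 5) − (9/4)| < ϵ whenever k > (33/16)/ϵ.
Take N = (33/16)/ϵ. If k > N then |(9k + 3)/(4k + 5) − (9/4)| ≤ (33/16)/k < ϵ.

N = (33/16)/ϵ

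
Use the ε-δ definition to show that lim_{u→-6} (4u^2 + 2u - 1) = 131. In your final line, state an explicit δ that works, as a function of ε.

Let ε > 0. We want δ > 0 such that 0 < |u + 6| < δ implies |(4u^2 + 2u - 1) − 131| < ε.
(4u^2 + 2u - 1) − 131 = 4u^2 + 2u - 132 = (u + 6)(4u - 22).
So |(4u^2 + 2u - 1) − 131| = |u + 6|·|4u - 22|.
Assume first that |u + 6| < 1, so |u| < 7. Then |4u - 22| ≤ 4·7 + 22 = 50.
Hence |(4u^2 + 2u - 1) − 131| ≤ 50|u + 6| < ε provided |u + 6| < ε/50.
Choosing δ = min(1, ε/50) ensures both conditions, hence |(4u^2 + 2u - 1) − 131| < ε.

δ = min(1, ε/50)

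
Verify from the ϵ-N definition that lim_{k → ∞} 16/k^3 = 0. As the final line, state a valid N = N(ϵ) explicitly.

Suppose ϵ > 0. For k ≥ 1, |16/k^3 − 0| = 16/k^3.
16/k^3 < ϵ ⇔ k^3 > 16/ϵ ⇔ k > (16/ϵ)^{1/3}.
Take N = (16/ϵ)^{1/3}. Then k > N implies 16/k^3 < ϵ.

N = (16/ϵ)^{1/3}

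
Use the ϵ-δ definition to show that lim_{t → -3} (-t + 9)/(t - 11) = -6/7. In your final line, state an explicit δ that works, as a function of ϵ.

Fix ϵ > 0. We want δ > 0 with 0 < |t + 3| < δ ⇒ |(-t + 9)/(t - 11) + 6/7| < ϵ.
Combining over a common denominator, (-t + 9)/(t - 11) + 6/7 = [(-t + 9)·(-14) − 12·(t - 11)] / [(-14)·(t - 11)] = 2(t + 3) / ((-14)(t - 11)).
So |(-t + 9)/(t - 11) + 6/7| = 2|t + 3| / (14·|t − 11|).
Require δ ≤ 7, so |t − 11| ≥ |-14| − |t + 3| > 14 − 7 = 7.
Hence |(-t + 9)/(t - 11) + 6/7| < 2|t + 3|/(14·7) = (1/49)|t + 3|, which is < ϵ once |t + 3| < 49ϵ.
Take δ = min(7, 49ϵ). Then 0 < |t + 3| < δ forces both bounds, so |(-t + 9)/(t - 11) + 6/7| < ϵ.

δ = min(7, 49ϵ)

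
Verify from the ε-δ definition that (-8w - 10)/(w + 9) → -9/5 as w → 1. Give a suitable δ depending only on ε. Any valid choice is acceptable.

Fix ε > 0. We want δ > 0 with 0 < |w − 1| < δ ⇒ |(-8w - 10)/(w + 9) + 9/5| < ε.
Combining over a common denominator, (-8w - 10)/(w + 9) + 9/5 = [(-8w - 10)·10 − (-18)·(w + 9)] / [10·(w + 9)] = -62(w − 1) / (10(w + 9)).
So |(-8w - 10)/(w + 9) + 9/5| = 62|w − 1| / (10·|w + 9|).
Restrict δ ≤ 5. Then |w − 1| < 5 gives |w + 9| = |(w − 1) + 10| ≥ 10 − 5 = 5.
Hence |(-8w - 10)/(w + 9) + 9/5| < 62|w − 1|/(10·5) = (31/25)|w − 1|, which is < ε once |w − 1| < (25/31)ε.
Take δ = min(5, (25/31)ε). Then 0 < |w − 1| < δ forces both bounds, so |(-8w - 10)/(w + 9) + 9/5| < ε.

δ = min(5, (25/31)ε)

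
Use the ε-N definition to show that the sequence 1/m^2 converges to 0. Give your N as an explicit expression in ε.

Let ε > 0 be given. For m ≥ 1, |1/m^2 − 0| = 1/m^2.
1/m^2 < ε ⇔ m^2 > 1/ε ⇔ m > (1/ε)^{1/2}.
Take N = (1/ε)^{1/2}. Then m > N implies 1/m^2 < ε.

N = (1/ε)^{1/2}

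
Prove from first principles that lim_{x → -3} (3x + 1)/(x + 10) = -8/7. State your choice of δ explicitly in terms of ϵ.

δ = min(7/2, (49/58)ϵ)

Let ϵ > 0 be given. We want δ > 0 with 0 < |x + 3| < δ ⇒ |(3x + 1)/(x + 10) + 8/7| < ϵ.
Combining over a common denominator, (3x + 1)/(x + 10) + 8/7 = [(3x + 1)·7 − (-8)·(x + 10)] / [7·(x + 10)] = 29(x + 3) / (7(x + 10)).
So |(3x + 1)/(x + 10) + 8/7| = 29|x + 3| / (7·|x + 10|).
Require δ ≤ 7/2, so |x + 10| ≥ |7| − |x + 3| > 7 − 7/2 = 7/2.
Hence |(3x + 1)/(x + 10) + 8/7| < 29|x + 3|/(7·(7/2)) = (58/49)|x + 3|, which is < ϵ once |x + 3| < (49/58)ϵ.
Take δ = min(7/2, (49/58)ϵ). Then 0 < |x + 3| < δ forces both bounds, so |(3x + 1)/(x + 10) + 8/7| < ϵ.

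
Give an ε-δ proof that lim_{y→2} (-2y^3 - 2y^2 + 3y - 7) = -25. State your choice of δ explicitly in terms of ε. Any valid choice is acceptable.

δ = min(1, ε/45)

Let ε > 0 be given. We want δ > 0 such that 0 < |y − 2| < δ implies |(-2y^3 - 2y^2 + 3y - 7) + 25| < ε.
(-2y^3 - 2y^2 + 3y - 7) + 25 = -2y^3 - 2y^2 + 3y + 18 = (y − 2)(-2y^2 - 6y - 9).
So |(-2y^3 - 2y^2 + 3y - 7) + 25| = |y − 2|·|-2y^2 - 6y - 9|.
Require δ ≤ 1. Then |y − 2| < 1 gives |y| < 3, and by the triangle inequality |-2y^2 - 6y - 9| ≤ 2·3^2 + 6·3 + 9 = 45.
Hence |(-2y^3 - 2y^2 + 3y - 7) + 25| ≤ 45|y − 2| < ε provided |y − 2| < ε/45.
Take δ = min(1, ε/45). Then 0 < |y − 2| < δ gives both |y − 2| < 1 and |y − 2| < ε/45, so |(-2y^3 - 2y^2 + 3y - 7) + 25| < ε.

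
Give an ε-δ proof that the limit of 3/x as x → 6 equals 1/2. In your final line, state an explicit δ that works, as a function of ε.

Let ε > 0. We seek δ > 0 such that 0 < |x − 6| < δ implies |3/x − (1/2)| < ε.
|3/x − (1/2)| = 3·|6 − x|/(6·|x|) = 3|x − 6|/(6|x|).
Restrict δ ≤ 3. Then |x − 6| < 3 gives |x| > 3, so 6|x| > 18.
Then |3/x − (1/2)| < 3|x − 6|/18, which is < ε when |x − 6| < 6ε.
Take δ = min(3, 6ε). Then 0 < |x − 6| < δ gives both |x − 6| < 3 and |x − 6| < 6ε, so |3/x − (1/2)| < ε.

δ = min(3, 6ε)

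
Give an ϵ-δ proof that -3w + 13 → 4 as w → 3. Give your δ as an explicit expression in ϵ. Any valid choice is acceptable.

Suppose ϵ > 0. We need δ > 0 so that 0 < |w − 3| < δ implies |(-3w + 13) − 4| < ϵ.
|(-3w + 13) − 4| = |-3w + 9| = 3|w − 3|.
Thus it suffices that |w − 3| < ϵ/3.
Choosing δ = ϵ/3 gives |(-3w + 13) − 4| = 3|w − 3| < ϵ whenever |w − 3| < δ.

δ = ϵ/3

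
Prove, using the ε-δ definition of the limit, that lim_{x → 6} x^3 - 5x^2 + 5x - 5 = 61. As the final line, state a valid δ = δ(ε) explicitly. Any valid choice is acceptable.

δ = min(1, ε/67)

Fix ε > 0. We want δ > 0 such that 0 < |x − 6| < δ implies |(x^3 - 5x^2 + 5x - 5) − 61| < ε.
(x^3 - 5x^2 + 5x - 5) − 61 = x^3 - 5x^2 + 5x - 66 = (x − 6)(x^2 + x + 11).
So |(x^3 - 5x^2 + 5x - 5) − 61| = |x − 6|·|x^2 + x + 11|.
Require δ ≤ 1. Then |x − 6| < 1 gives |x| < 7, and by the triangle inequality |x^2 + x + 11| ≤ 7^2 + 7 + 11 = 67.
Hence |(x^3 - 5x^2 + 5x - 5) − 61| ≤ 67|x − 6| < ε provided |x − 6| < ε/67.
Take δ = min(1, ε/67). Then 0 < |x − 6| < δ gives both |x − 6| < 1 and |x − 6| < ε/67, so |(x^3 - 5x^2 + 5x - 5) − 61| < ε.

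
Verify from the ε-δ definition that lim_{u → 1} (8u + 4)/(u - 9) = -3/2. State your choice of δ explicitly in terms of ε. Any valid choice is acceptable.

Let ε > 0 be given. We want δ > 0 with 0 < |u − 1| < δ ⇒ |(8u + 4)/(u - 9) + 3/2| < ε.
Combining over a common denominator, (8u + 4)/(u - 9) + 3/2 = [(8u + 4)·(-8) − 12·(u - 9)] / [(-8)·(u - 9)] = -76(u − 1) / ((-8)(u - 9)).
So |(8u + 4)/(u - 9) + 3/2| = 76|u − 1| / (8·|u − 9|).
Restrict δ ≤ 4. Then |u − 1| < 4 gives |u − 9| = |(u − 1) + (-8)| ≥ 8 − 4 = 4.
Hence |(8u + 4)/(u - 9) + 3/2| < 76|u − 1|/(8·4) = (19/8)|u − 1|, which is < ε once |u − 1| < (8/19)ε.
Take δ = min(4, (8/19)ε). Then 0 < |u − 1| < δ forces both bounds, so |(8u + 4)/(u - 9) + 3/2| < ε.

δ = min(4, (8/19)ε)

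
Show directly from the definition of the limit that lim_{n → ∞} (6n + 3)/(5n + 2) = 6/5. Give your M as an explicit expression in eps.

Suppose eps > 0. For n ≥ 1, |(6n + 3)/(5n + 2) − (6/5)| = |3|/(5(5n + 2)) = 3/(5(5n + 2)).
Since 5n + 2 ≥ 5n for n ≥ 1, this is ≤ 3/(5·5n) = (3/25)/n.
So |(6n + 3)/(5n + 2) − (6/5)| < eps whenever n > (3/25)/eps.
Take M = (3/25)/eps. If n > M then |(6n + 3)/(5n + 2) − (6/5)| ≤ (3/25)/n < eps.

M = (3/25)/eps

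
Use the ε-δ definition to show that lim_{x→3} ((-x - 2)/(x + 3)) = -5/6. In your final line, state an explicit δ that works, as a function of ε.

Let ε > 0 be given. We want δ > 0 with 0 < |x − 3| < δ ⇒ |(-x - 2)/(x + 3) + 5/6| < ε.
Combining over a common denominator, (-x - 2)/(x + 3) + 5/6 = [(-x - 2)·6 − (-5)·(x + 3)] / [6·(x + 3)] = -1(x − 3) / (6(x + 3)).
So |(-x - 2)/(x + 3) + 5/6| = |x − 3| / (6·|x + 3|).
Require δ ≤ 3, so |x + 3| ≥ |6| − |x − 3| > 6 − 3 = 3.
Hence |(-x - 2)/(x + 3) + 5/6| < |x − 3|/(6·3) = (1/18)|x − 3|, which is < ε once |x − 3| < 18ε.
Take δ = min(3, 18ε). Then 0 < |x − 3| < δ forces both bounds, so |(-x - 2)/(x + 3) + 5/6| < ε.

δ = min(3, 18ε)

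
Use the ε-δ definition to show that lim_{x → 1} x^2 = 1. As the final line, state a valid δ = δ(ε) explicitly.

δ = min(1, ε/3)

Suppose ε > 0. We seek δ > 0 with 0 < |x − 1| < δ ⇒ |x^2 − 1| < ε.
Factor: x^2 − 1 = (x − 1)(x + 1), so |x^2 − 1| = |x − 1|·|x + 1|.
Impose δ ≤ 1 so that |x| < 2; then |x + 1| ≤ 3.
Hence |x^2 − 1| ≤ 3|x − 1|, which is < ε once |x − 1| < ε/3.
Take δ = min(1, ε/3). If 0 < |x − 1| < δ then both bounds hold and |x^2 − 1| ≤ 3|x − 1| < 3·(ε/3) = ε.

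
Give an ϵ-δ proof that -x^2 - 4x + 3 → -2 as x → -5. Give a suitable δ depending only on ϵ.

δ = min(1, ϵ/7)

Let ϵ > 0. We want δ > 0 such that 0 < |x + 5| < δ implies |(-x^2 - 4x + 3) + 2| < ϵ.
(-x^2 - 4x + 3) + 2 = -x^2 - 4x + 5 = (x + 5)(-x + 1).
So |(-x^2 - 4x + 3) + 2| = |x + 5|·|-x + 1|.
Require δ ≤ 1. Then |x + 5| < 1 gives |x| < 6, and by the triangle inequality |-x + 1| ≤ 6 + 1 = 7.
Hence |(-x^2 - 4x + 3) + 2| ≤ 7|x + 5| < ϵ provided |x + 5| < ϵ/7.
Choosing δ = min(1, ϵ/7) ensures both conditions, hence |(-x^2 - 4x + 3) + 2| < ϵ.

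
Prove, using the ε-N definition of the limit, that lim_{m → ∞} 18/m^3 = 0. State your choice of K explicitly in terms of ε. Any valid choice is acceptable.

Suppose ε > 0. For m ≥ 1, |18/m^3 − 0| = 18/m^3.
18/m^3 < ε ⇔ m^3 > 18/ε ⇔ m > (18/ε)^{1/3}.
Take K = (18/ε)^{1/3}. Then m > K implies 18/m^3 < ε.

K = (18/ε)^{1/3}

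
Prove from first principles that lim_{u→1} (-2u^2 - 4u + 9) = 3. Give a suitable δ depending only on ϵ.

δ = min(2, ϵ/12)

Suppose ϵ > 0. We want δ > 0 such that 0 < |u − 1| < δ implies |(-2u^2 - 4u + 9) − 3| < ϵ.
(-2u^2 - 4u + 9) − 3 = -2u^2 - 4u + 6 = (u − 1)(-2u - 6).
So |(-2u^2 - 4u + 9) − 3| = |u − 1|·|-2u - 6|.
Require δ ≤ 2. Then |u − 1| < 2 gives |u| < 3, and by the triangle inequality |-2u - 6| ≤ 2·3 + 6 = 12.
Hence |(-2u^2 - 4u + 9) − 3| ≤ 12|u − 1| < ϵ provided |u − 1| < ϵ/12.
Take δ = min(2, ϵ/12). Then 0 < |u − 1| < δ gives both |u − 1| < 2 and |u − 1| < ϵ/12, so |(-2u^2 - 4u + 9) − 3| < ϵ.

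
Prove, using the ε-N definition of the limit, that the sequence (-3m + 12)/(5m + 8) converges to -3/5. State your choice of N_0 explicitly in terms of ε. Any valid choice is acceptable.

Suppose ε > 0. For m ≥ 1, |(-3m + 12)/(5m + 8) + 3/5| = |84|/(5(5m + 8)) = 84/(5(5m + 8)).
Since 5m + 8 ≥ 5m for m ≥ 1, this is ≤ 84/(5·5m) = (84/25)/m.
So |(-3m + 12)/(5m + 8) + 3/5| < ε whenever m > (84/25)/ε.
Take N_0 = (84/25)/ε. If m > N_0 then |(-3m + 12)/(5m + 8) + 3/5| ≤ (84/25)/m < ε.

N_0 = (84/25)/ε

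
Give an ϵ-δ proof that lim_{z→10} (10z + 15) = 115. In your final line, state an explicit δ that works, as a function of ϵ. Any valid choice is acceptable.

Fix ϵ > 0. We need δ > 0 so that 0 < |z − 10| < δ implies |(10z + 15) − 115| < ϵ.
|(10z + 15) − 115| = |10z - 100| = 10|z − 10|.
Thus it suffices that |z − 10| < ϵ/10.
Take δ = ϵ/10. If 0 < |z − 10| < δ then |(10z + 15) − 115| = 10|z − 10| < 10·(ϵ/10) = ϵ.

δ = ϵ/10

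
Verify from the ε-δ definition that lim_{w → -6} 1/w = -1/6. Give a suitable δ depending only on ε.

δ = min(3, 18ε)

Let ε > 0. We seek δ > 0 such that 0 < |w + 6| < δ implies |1/w + 1/6| < ε.
|1/w + 1/6| = |-6 − w|/(6·|w|) = |w + 6|/(6|w|).
Require δ ≤ 3 so that |w| > 6 − 3 = 3, hence 6|w| > 18.
Then |1/w + 1/6| < |w + 6|/18, which is < ε when |w + 6| < 18ε.
Take δ = min(3, 18ε). Then 0 < |w + 6| < δ gives both |w + 6| < 3 and |w + 6| < 18ε, so |1/w + 1/6| < ε.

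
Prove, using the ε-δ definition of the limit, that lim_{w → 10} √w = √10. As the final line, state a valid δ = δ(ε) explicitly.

δ = min(10, √10·ε)

Let ε > 0. We want δ > 0 such that 0 < |w − 10| < δ implies |√w − √10| < ε.
Multiplying by the conjugate, |√w − √10| = |w − 10|/(√w + √10).
Restrict δ ≤ 10 so that |w − 10| < 10 forces w > 0, and then √w + √10 > √10.
Hence |√w − √10| < |w − 10|/√10, which is < ε once |w − 10| < √10·ε.
Take δ = min(10, √10·ε). If 0 < |w − 10| < δ then w > 0 and |√w − √10| < |w − 10|/√10 < ε.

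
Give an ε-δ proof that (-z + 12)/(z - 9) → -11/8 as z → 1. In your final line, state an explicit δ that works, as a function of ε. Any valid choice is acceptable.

δ = min(4, (32/3)ε)

Suppose ε > 0. We want δ > 0 with 0 < |z − 1| < δ ⇒ |(-z + 12)/(z - 9) + 11/8| < ε.
Combining over a common denominator, (-z + 12)/(z - 9) + 11/8 = [(-z + 12)·(-8) − 11·(z - 9)] / [(-8)·(z - 9)] = -3(z − 1) / ((-8)(z - 9)).
So |(-z + 12)/(z - 9) + 11/8| = 3|z − 1| / (8·|z − 9|).
Restrict δ ≤ 4. Then |z − 1| < 4 gives |z − 9| = |(z − 1) + (-8)| ≥ 8 − 4 = 4.
Hence |(-z + 12)/(z - 9) + 11/8| < 3|z − 1|/(8·4) = (3/32)|z − 1|, which is < ε once |z − 1| < (32/3)ε.
Take δ = min(4, (32/3)ε). Then 0 < |z − 1| < δ forces both bounds, so |(-z + 12)/(z - 9) + 11/8| < ε.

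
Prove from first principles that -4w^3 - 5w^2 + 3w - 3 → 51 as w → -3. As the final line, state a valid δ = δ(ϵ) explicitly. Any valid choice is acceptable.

δ = min(1, ϵ/110)

Let ϵ > 0 be given. We want δ > 0 such that 0 < |w + 3| < δ implies |(-4w^3 - 5w^2 + 3w - 3) − 51| < ϵ.
(-4w^3 - 5w^2 + 3w - 3) − 51 = -4w^3 - 5w^2 + 3w - 54 = (w + 3)(-4w^2 + 7w - 18).
So |(-4w^3 - 5w^2 + 3w - 3) − 51| = |w + 3|·|-4w^2 + 7w - 18|.
Require δ ≤ 1. Then |w + 3| < 1 gives |w| < 4, and by the triangle inequality |-4w^2 + 7w - 18| ≤ 4·4^2 + 7·4 + 18 = 110.
Hence |(-4w^3 - 5w^2 + 3w - 3) − 51| ≤ 110|w + 3| < ϵ provided |w + 3| < ϵ/110.
Take δ = min(1, ϵ/110). Then 0 < |w + 3| < δ gives both |w + 3| < 1 and |w + 3| < ϵ/110, so |(-4w^3 - 5w^2 + 3w - 3) − 51| < ϵ.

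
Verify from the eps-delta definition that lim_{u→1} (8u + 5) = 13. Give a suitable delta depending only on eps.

Suppose eps > 0. We need delta > 0 so that 0 < |u − 1| < delta implies |(8u + 5) − 13| < eps.
Since (8u + 5) − 13 = 8(u − 1), we have |(8u + 5) − 13| = 8|u − 1|.
Thus it suffices that |u − 1| < eps/8.
Take delta = eps/8. If 0 < |u − 1| < delta then |(8u + 5) − 13| = 8|u − 1| < 8·(eps/8) = eps.

delta = eps/8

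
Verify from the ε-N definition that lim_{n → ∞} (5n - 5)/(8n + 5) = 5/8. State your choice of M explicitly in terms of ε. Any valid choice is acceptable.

Fix ε > 0. For n ≥ 1, |(5n - 5)/(8n + 5) − (5/8)| = |-65|/(8(8n + 5)) = 65/(8(8n + 5)).
Since 8n + 5 ≥ 8n for n ≥ 1, this is ≤ 65/(8·8n) = (65/64)/n.
So |(5n - 5)/(8n + 5) − (5/8)| < ε whenever n > (65/64)/ε.
Take M = (65/64)/ε. If n > M then |(5n - 5)/(8n + 5) − (5/8)| ≤ (65/64)/n < ε.

M = (65/64)/ε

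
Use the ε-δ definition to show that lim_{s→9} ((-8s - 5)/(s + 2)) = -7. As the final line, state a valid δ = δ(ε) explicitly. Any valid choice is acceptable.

Let ε > 0. We want δ > 0 with 0 < |s − 9| < δ ⇒ |(-8s - 5)/(s + 2) + 7| < ε.
Combining over a common denominator, (-8s - 5)/(s + 2) + 7 = [(-8s - 5)·11 − (-77)·(s + 2)] / [11·(s + 2)] = -11(s − 9) / (11(s + 2)).
So |(-8s - 5)/(s + 2) + 7| = 11|s − 9| / (11·|s + 2|).
Require δ ≤ 11/2, so |s + 2| ≥ |11| − |s − 9| > 11 − 11/2 = 11/2.
Hence |(-8s - 5)/(s + 2) + 7| < 11|s − 9|/(11·(11/2)) = (2/11)|s − 9|, which is < ε once |s − 9| < (11/2)ε.
Take δ = min(11/2, (11/2)ε). Then 0 < |s − 9| < δ forces both bounds, so |(-8s - 5)/(s + 2) + 7| < ε.

δ = min(11/2, (11/2)ε)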